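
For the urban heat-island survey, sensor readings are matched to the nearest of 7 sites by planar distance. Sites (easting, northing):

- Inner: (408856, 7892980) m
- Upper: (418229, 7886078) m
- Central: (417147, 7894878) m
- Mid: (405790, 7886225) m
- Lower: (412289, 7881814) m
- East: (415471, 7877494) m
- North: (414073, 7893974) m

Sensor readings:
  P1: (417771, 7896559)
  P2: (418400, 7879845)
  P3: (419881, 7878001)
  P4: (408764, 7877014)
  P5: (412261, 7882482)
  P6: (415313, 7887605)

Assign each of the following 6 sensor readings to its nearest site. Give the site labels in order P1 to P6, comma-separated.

P1 → Central (d²=3215137.00)
P2 → East (d²=14106242.00)
P3 → East (d²=19705149.00)
P4 → Lower (d²=35465625.00)
P5 → Lower (d²=447008.00)
P6 → Upper (d²=10834785.00)

Central, East, East, Lower, Lower, Upper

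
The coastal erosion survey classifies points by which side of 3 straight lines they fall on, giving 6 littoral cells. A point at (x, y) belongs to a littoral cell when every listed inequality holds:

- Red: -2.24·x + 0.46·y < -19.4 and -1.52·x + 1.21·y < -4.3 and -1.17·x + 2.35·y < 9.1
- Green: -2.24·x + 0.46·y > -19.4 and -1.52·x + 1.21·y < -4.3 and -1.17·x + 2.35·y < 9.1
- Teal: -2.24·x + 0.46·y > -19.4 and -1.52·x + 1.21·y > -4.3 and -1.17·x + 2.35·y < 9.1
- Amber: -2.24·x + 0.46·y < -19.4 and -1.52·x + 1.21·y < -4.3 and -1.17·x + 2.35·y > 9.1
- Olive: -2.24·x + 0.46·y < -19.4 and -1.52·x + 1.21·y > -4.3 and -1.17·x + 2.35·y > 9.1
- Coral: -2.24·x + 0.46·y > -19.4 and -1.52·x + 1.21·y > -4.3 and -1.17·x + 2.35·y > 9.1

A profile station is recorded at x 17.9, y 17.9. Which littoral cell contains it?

-2.24·17.9 + 0.46·17.9 = -31.862, which is < -19.4
-1.52·17.9 + 1.21·17.9 = -5.549, which is < -4.3
-1.17·17.9 + 2.35·17.9 = 21.122, which is > 9.1
This sign pattern matches Amber.

Amber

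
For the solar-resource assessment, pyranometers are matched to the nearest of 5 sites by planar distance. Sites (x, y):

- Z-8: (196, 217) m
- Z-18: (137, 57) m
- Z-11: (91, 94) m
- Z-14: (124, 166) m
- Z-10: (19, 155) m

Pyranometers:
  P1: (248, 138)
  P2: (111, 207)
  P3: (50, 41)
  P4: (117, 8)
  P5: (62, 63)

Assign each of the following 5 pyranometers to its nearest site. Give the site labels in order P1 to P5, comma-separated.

P1 → Z-8 (d²=8945.00)
P2 → Z-14 (d²=1850.00)
P3 → Z-11 (d²=4490.00)
P4 → Z-18 (d²=2801.00)
P5 → Z-11 (d²=1802.00)

Z-8, Z-14, Z-11, Z-18, Z-11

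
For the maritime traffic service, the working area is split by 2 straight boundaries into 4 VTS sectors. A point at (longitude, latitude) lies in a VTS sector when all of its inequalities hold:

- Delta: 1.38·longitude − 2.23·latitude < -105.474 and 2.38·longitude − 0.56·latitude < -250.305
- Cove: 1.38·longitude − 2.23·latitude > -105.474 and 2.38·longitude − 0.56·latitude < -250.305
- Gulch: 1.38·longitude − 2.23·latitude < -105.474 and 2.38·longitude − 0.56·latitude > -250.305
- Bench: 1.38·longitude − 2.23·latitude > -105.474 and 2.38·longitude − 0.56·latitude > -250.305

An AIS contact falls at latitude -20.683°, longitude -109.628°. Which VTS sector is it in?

Bench

1.38·-109.628 − 2.23·-20.683 = -105.164, which is > -105.474
2.38·-109.628 − 0.56·-20.683 = -249.332, which is > -250.305
This sign pattern matches Bench.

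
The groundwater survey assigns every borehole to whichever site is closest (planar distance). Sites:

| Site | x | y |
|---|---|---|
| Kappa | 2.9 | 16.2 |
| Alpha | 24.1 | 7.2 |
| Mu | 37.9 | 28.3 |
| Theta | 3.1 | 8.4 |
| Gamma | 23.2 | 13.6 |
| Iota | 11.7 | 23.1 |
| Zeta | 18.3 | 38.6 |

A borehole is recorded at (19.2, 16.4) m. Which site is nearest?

Squared distances to each site:
Kappa: 265.730; Alpha: 108.650; Mu: 491.300; Theta: 323.210; Gamma: 23.840; Iota: 101.140; Zeta: 493.650.
Minimum at Gamma.

Gamma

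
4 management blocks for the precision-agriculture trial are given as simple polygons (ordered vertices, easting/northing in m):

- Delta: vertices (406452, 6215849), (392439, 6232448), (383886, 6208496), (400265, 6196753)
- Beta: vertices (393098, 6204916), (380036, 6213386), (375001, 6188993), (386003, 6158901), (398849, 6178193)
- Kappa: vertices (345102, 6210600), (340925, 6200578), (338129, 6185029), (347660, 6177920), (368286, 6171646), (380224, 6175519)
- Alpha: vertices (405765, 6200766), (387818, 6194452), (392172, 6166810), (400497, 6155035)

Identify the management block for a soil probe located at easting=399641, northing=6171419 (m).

Alpha

Cast a ray rightward from (399641, 6171419). For each polygon, the edges (by vertex number in listed order) whose endpoints lie on opposite sides of northing = 6171419, where each meets that height, and whether that is right or left of the point:
Delta: no edge straddles that height → 0 crossings.
Beta: 3–4 at easting≈381426.3 (left), 4–5 at easting≈394338.4 (left) → 0 crossings.
Kappa: no edge straddles that height → 0 crossings.
Alpha: 2–3 at easting≈391446.0 (left), 4–1 at easting≈402384.4 (right) → 1 crossing.
Only Alpha has an odd count, so the point is inside Alpha.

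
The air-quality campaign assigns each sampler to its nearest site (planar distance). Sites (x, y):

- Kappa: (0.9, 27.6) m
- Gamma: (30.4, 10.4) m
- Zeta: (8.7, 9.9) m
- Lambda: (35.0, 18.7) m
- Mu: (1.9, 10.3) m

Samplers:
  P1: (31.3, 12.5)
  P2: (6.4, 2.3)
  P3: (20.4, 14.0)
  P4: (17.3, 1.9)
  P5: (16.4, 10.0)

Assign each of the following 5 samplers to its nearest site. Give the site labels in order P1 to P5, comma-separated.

P1 → Gamma (d²=5.22)
P2 → Zeta (d²=63.05)
P3 → Gamma (d²=112.96)
P4 → Zeta (d²=137.96)
P5 → Zeta (d²=59.30)

Gamma, Zeta, Gamma, Zeta, Zeta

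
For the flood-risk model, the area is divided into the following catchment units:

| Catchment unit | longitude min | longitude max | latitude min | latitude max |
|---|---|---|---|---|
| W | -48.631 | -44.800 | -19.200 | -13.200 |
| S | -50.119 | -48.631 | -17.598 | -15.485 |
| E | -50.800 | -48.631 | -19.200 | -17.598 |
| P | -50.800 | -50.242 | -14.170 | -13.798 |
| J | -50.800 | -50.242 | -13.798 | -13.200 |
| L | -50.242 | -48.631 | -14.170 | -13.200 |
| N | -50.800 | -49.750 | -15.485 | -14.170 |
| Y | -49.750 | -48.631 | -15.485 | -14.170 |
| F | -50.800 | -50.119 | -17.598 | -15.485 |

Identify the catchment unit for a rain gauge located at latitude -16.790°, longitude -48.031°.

W

The point has longitude = -48.031 and latitude = -16.790.
Only W satisfies -48.631 ≤ longitude ≤ -44.800 and -19.200 ≤ latitude ≤ -13.200.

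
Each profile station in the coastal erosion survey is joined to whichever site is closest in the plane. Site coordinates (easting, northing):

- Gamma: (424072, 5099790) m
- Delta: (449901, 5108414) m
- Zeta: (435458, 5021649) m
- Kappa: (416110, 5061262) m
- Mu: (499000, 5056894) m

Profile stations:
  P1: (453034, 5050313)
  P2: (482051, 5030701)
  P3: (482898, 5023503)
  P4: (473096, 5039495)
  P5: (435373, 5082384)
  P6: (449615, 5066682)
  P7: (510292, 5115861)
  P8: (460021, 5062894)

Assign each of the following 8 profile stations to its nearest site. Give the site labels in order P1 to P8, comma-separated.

P1 → Zeta (d²=1130540672.00)
P2 → Mu (d²=973341850.00)
P3 → Mu (d²=1374233285.00)
P4 → Mu (d²=973742417.00)
P5 → Gamma (d²=430681437.00)
P6 → Kappa (d²=1151961425.00)
P7 → Mu (d²=3604616353.00)
P8 → Mu (d²=1555362441.00)

Zeta, Mu, Mu, Mu, Gamma, Kappa, Mu, Mu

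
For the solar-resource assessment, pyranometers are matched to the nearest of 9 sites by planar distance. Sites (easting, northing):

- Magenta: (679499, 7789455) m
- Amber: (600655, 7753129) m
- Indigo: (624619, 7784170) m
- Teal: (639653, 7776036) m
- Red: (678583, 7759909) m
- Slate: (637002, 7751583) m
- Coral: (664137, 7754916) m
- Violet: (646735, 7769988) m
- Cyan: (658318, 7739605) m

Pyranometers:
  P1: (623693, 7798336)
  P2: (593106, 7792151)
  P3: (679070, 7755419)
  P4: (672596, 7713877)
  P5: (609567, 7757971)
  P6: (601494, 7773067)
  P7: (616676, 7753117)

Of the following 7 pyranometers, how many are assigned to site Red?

P1 → Indigo
P2 → Indigo
P3 → Red
P4 → Cyan
P5 → Amber
P6 → Amber
P7 → Amber
1 of the 7 goes to Red.

1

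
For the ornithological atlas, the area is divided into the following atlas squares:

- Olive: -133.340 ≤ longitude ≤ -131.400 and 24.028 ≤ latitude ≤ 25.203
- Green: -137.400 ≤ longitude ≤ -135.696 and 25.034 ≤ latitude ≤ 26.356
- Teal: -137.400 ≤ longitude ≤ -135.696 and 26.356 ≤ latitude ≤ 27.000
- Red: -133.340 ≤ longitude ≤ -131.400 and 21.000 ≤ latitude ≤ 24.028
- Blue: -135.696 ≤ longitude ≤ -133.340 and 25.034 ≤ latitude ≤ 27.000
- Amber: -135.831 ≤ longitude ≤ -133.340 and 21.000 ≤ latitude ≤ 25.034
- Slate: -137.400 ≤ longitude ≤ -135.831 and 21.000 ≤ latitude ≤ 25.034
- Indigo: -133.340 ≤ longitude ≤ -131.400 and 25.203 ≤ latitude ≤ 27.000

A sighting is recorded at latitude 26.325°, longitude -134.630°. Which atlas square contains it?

Blue

The point has longitude = -134.630 and latitude = 26.325.
Only Blue satisfies -135.696 ≤ longitude ≤ -133.340 and 25.034 ≤ latitude ≤ 27.000.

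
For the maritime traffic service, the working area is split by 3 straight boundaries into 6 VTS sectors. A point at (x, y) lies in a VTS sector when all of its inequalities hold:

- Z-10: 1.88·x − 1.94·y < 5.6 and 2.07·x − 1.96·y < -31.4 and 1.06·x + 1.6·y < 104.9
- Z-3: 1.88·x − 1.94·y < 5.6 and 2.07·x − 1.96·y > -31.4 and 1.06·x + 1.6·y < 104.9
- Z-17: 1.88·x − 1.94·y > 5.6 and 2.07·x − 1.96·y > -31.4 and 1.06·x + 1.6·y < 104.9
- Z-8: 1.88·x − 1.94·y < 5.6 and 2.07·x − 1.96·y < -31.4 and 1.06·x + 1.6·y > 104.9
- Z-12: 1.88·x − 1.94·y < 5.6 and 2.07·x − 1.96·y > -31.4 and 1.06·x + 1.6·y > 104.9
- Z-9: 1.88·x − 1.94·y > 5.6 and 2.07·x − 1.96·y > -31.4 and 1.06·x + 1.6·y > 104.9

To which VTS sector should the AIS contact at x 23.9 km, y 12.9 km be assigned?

1.88·23.9 − 1.94·12.9 = 19.906, which is > 5.6
2.07·23.9 − 1.96·12.9 = 24.189, which is > -31.4
1.06·23.9 + 1.6·12.9 = 45.974, which is < 104.9
This sign pattern matches Z-17.

Z-17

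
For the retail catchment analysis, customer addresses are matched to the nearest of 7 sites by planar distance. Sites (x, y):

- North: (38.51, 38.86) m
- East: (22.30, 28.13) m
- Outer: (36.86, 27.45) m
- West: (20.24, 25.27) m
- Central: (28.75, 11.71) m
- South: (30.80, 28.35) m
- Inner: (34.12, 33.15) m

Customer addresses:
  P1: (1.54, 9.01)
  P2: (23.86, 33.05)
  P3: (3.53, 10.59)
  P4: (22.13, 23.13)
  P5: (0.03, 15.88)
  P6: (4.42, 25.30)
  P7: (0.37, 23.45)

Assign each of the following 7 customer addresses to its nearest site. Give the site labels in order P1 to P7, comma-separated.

West, East, West, West, West, West, West

P1 → West (d²=614.08)
P2 → East (d²=26.64)
P3 → West (d²=494.73)
P4 → West (d²=8.15)
P5 → West (d²=496.62)
P6 → West (d²=250.27)
P7 → West (d²=398.13)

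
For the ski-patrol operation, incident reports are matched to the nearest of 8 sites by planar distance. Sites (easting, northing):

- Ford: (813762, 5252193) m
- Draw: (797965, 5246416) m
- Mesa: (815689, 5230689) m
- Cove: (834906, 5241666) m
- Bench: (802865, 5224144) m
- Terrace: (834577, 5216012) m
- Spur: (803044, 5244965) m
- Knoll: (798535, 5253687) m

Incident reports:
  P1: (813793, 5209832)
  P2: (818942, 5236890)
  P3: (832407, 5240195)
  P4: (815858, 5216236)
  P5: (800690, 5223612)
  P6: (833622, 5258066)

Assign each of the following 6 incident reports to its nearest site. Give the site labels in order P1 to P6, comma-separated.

Bench, Mesa, Cove, Mesa, Bench, Cove

P1 → Bench (d²=324254528.00)
P2 → Mesa (d²=49034410.00)
P3 → Cove (d²=8408842.00)
P4 → Mesa (d²=208917770.00)
P5 → Bench (d²=5013649.00)
P6 → Cove (d²=270608656.00)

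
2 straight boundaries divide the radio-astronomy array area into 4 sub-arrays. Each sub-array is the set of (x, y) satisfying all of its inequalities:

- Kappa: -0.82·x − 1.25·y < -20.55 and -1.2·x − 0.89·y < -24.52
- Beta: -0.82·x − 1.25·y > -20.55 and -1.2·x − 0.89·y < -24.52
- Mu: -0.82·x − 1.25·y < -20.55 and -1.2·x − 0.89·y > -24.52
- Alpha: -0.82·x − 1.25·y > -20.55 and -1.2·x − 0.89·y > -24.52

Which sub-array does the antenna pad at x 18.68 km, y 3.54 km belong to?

-0.82·18.68 − 1.25·3.54 = -19.743, which is > -20.55
-1.2·18.68 − 0.89·3.54 = -25.567, which is < -24.52
This sign pattern matches Beta.

Beta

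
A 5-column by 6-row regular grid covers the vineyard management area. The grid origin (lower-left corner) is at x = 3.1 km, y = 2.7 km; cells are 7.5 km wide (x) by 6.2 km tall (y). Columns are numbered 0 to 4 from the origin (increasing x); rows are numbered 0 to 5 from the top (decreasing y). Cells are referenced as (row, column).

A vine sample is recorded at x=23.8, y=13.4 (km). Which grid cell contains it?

(4, 2)

Column index: ⌊(23.8 − 3.1) / 7.5⌋ = ⌊2.760⌋ = 2
Row offset from origin: ⌊(13.4 − 2.7) / 6.2⌋ = ⌊1.726⌋ = 1 → row 4 (counted from top)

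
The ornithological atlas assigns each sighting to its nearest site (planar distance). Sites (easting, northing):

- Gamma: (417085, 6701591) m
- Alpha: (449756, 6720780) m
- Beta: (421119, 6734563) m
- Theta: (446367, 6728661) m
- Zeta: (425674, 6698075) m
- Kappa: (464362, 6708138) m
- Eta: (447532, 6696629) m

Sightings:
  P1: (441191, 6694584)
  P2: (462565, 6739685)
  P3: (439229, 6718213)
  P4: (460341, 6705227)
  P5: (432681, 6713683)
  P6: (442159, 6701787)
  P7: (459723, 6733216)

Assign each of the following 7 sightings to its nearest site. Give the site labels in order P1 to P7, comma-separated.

P1 → Eta (d²=44390306.00)
P2 → Theta (d²=383903780.00)
P3 → Alpha (d²=117407218.00)
P4 → Kappa (d²=24642362.00)
P5 → Zeta (d²=292707713.00)
P6 → Eta (d²=55474093.00)
P7 → Theta (d²=199130761.00)

Eta, Theta, Alpha, Kappa, Zeta, Eta, Theta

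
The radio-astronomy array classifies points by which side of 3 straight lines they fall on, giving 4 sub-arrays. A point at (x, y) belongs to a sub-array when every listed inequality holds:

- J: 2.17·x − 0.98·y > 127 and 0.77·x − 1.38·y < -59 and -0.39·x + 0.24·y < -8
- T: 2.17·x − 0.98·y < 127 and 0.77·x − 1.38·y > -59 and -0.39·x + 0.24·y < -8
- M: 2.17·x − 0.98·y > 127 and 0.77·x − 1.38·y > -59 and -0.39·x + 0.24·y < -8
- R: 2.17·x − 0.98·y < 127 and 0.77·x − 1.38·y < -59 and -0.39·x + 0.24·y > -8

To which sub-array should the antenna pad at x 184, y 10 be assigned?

M

2.17·184 − 0.98·10 = 389.480, which is > 127
0.77·184 − 1.38·10 = 127.880, which is > -59
-0.39·184 + 0.24·10 = -69.360, which is < -8
This sign pattern matches M.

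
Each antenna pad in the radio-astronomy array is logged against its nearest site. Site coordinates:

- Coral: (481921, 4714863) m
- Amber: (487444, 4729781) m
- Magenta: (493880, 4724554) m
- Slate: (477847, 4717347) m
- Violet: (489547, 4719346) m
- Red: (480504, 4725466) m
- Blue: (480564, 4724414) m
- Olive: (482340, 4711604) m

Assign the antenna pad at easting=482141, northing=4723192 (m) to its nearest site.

Blue

Squared distances to each site:
Coral: 69420641.000; Amber: 71536730.000; Magenta: 139659165.000; Slate: 52602461.000; Violet: 69640552.000; Red: 7850845.000; Blue: 3980213.000; Olive: 134321345.000.
Minimum at Blue.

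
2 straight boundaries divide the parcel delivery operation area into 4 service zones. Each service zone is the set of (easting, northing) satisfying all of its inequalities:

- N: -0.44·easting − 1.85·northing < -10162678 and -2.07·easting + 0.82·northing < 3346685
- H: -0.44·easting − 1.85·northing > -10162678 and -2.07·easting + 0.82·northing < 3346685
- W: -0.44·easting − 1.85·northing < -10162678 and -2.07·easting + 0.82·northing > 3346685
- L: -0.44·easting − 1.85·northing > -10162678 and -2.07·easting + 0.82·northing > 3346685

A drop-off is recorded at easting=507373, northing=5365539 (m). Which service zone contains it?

-0.44·507373 − 1.85·5365539 = -10149491.270, which is > -10162678
-2.07·507373 + 0.82·5365539 = 3349479.870, which is > 3346685
This sign pattern matches L.

L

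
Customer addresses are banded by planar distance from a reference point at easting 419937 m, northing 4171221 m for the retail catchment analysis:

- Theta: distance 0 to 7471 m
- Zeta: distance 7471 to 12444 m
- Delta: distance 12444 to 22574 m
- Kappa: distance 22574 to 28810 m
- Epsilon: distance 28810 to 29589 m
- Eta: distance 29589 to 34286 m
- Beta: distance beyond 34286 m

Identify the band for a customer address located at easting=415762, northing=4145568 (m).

Kappa

Distance = √((415762−419937)² + (4145568−4171221)²) = √(17430625.000 + 658076409.000) = 25990.518 m.
22574 ≤ 25990.518 < 28810 → Kappa.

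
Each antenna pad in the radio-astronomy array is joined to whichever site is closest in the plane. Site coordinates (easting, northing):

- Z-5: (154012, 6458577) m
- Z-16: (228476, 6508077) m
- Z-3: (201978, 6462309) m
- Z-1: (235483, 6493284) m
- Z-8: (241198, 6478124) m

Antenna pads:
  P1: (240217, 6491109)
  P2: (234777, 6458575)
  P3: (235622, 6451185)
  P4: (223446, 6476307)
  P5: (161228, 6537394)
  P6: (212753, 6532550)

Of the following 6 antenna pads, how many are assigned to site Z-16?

P1 → Z-1
P2 → Z-8
P3 → Z-8
P4 → Z-8
P5 → Z-16
P6 → Z-16
2 of the 6 go to Z-16.

2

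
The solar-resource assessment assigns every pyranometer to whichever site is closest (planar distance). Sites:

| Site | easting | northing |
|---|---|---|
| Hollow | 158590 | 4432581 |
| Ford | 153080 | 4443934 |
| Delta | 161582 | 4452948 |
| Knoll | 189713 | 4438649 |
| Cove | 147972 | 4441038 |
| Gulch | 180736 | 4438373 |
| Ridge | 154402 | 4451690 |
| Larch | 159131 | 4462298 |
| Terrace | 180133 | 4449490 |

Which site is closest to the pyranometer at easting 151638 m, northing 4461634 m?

Squared distances to each site:
Hollow: 892407113.000; Ford: 315369364.000; Delta: 174329732.000; Knoll: 1978015850.000; Cove: 437634772.000; Gulch: 1387767725.000; Ridge: 106522832.000; Larch: 56585945.000; Terrace: 959441761.000.
Minimum at Larch.

Larch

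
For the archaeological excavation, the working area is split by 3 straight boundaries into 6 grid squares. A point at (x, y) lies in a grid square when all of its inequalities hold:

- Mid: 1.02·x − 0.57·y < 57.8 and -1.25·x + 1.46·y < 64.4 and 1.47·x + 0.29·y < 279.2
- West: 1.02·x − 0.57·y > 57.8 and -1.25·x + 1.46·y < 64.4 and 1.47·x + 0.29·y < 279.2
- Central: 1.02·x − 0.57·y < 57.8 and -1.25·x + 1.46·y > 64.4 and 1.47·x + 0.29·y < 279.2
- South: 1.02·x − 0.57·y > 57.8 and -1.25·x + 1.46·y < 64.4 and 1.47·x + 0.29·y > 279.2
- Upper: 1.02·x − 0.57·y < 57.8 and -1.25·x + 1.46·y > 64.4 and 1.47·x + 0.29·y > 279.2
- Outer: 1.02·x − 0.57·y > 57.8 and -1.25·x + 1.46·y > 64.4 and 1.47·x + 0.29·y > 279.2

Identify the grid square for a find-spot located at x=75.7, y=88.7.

Mid

1.02·75.7 − 0.57·88.7 = 26.655, which is < 57.8
-1.25·75.7 + 1.46·88.7 = 34.877, which is < 64.4
1.47·75.7 + 0.29·88.7 = 137.002, which is < 279.2
This sign pattern matches Mid.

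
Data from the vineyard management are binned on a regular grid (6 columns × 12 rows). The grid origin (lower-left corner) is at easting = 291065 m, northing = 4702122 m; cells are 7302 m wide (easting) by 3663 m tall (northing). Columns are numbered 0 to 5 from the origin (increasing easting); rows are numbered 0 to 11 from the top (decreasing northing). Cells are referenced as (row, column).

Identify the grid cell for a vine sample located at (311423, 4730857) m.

(4, 2)

Column index: ⌊(311423 − 291065) / 7302⌋ = ⌊2.788⌋ = 2
Row offset from origin: ⌊(4730857 − 4702122) / 3663⌋ = ⌊7.845⌋ = 7 → row 4 (counted from top)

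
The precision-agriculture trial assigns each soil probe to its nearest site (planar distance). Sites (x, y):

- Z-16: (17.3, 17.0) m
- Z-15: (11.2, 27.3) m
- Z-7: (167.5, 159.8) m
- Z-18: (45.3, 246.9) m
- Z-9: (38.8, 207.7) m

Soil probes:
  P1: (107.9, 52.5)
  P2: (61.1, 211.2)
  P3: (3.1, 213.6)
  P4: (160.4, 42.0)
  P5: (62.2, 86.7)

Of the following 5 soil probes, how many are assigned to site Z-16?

P1 → Z-16
P2 → Z-9
P3 → Z-9
P4 → Z-7
P5 → Z-15
1 of the 5 goes to Z-16.

1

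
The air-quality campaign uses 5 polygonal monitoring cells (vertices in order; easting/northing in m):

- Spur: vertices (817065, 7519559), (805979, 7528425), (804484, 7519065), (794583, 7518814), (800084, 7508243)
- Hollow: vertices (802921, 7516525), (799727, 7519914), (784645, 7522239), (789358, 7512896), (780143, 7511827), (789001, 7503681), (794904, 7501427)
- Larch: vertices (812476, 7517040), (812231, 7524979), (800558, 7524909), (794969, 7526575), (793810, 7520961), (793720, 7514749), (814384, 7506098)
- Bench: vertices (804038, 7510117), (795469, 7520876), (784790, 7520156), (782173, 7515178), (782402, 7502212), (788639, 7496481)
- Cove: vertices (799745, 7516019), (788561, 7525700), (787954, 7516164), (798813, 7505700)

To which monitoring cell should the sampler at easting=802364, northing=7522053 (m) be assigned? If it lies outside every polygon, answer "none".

Cast a ray rightward from (802364, 7522053). For each polygon, the edges (by vertex number in listed order) whose endpoints lie on opposite sides of northing = 7522053, where each meets that height, and whether that is right or left of the point:
Spur: 1–2 at easting≈813946.5 (right), 2–3 at easting≈804961.2 (right) → 2 crossings.
Hollow: 2–3 at easting≈785851.6 (left), 3–4 at easting≈784738.8 (left) → 0 crossings.
Larch: 1–2 at easting≈812321.3 (right), 4–5 at easting≈794035.4 (left) → 1 crossing.
Bench: no edge straddles that height → 0 crossings.
Cove: 1–2 at easting≈792774.2 (left), 2–3 at easting≈788328.9 (left) → 0 crossings.
Only Larch has an odd count, so the point is inside Larch.

Larch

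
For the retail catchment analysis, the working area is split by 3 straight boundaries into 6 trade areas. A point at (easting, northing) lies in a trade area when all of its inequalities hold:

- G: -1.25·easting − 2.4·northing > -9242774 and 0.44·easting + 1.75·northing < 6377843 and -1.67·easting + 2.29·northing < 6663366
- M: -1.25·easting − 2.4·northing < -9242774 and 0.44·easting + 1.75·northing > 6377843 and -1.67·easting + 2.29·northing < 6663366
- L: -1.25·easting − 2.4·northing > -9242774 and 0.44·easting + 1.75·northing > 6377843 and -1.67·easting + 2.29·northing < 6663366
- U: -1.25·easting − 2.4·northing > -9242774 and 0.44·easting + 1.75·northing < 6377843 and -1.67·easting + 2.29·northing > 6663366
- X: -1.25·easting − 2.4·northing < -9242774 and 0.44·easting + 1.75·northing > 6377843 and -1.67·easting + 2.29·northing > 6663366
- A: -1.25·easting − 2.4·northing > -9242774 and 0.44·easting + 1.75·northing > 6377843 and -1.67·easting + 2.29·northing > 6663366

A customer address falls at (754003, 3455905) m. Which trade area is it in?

-1.25·754003 − 2.4·3455905 = -9236675.750, which is > -9242774
0.44·754003 + 1.75·3455905 = 6379595.070, which is > 6377843
-1.67·754003 + 2.29·3455905 = 6654837.440, which is < 6663366
This sign pattern matches L.

L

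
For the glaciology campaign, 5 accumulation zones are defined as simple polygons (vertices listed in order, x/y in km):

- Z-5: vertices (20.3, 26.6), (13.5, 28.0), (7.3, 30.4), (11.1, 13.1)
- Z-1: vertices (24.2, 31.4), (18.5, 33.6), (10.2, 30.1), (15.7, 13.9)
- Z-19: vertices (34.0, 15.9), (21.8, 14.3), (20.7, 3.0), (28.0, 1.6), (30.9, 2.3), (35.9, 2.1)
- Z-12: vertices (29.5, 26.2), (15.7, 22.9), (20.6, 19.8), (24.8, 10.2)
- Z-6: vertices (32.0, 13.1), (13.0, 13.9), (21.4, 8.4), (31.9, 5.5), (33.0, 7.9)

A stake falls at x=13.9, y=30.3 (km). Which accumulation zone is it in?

Z-1

Cast a ray rightward from (13.9, 30.3). For each polygon, the edges (by vertex number in listed order) whose endpoints lie on opposite sides of y = 30.3, where each meets that height, and whether that is right or left of the point:
Z-5: 2–3 at x≈7.56 (left), 3–4 at x≈7.32 (left) → 0 crossings.
Z-1: 2–3 at x≈10.67 (left), 4–1 at x≈23.67 (right) → 1 crossing.
Z-19: no edge straddles that height → 0 crossings.
Z-12: no edge straddles that height → 0 crossings.
Z-6: no edge straddles that height → 0 crossings.
Only Z-1 has an odd count, so the point is inside Z-1.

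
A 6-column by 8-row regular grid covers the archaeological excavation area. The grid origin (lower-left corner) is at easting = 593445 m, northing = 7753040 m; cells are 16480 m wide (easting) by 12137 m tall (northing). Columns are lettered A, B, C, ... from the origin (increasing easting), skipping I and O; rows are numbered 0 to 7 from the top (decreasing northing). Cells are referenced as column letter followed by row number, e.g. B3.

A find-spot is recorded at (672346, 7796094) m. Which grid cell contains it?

Column index: ⌊(672346 − 593445) / 16480⌋ = ⌊4.788⌋ = 4 → column E
Row offset from origin: ⌊(7796094 − 7753040) / 12137⌋ = ⌊3.547⌋ = 3 → row 4 (counted from top)

E4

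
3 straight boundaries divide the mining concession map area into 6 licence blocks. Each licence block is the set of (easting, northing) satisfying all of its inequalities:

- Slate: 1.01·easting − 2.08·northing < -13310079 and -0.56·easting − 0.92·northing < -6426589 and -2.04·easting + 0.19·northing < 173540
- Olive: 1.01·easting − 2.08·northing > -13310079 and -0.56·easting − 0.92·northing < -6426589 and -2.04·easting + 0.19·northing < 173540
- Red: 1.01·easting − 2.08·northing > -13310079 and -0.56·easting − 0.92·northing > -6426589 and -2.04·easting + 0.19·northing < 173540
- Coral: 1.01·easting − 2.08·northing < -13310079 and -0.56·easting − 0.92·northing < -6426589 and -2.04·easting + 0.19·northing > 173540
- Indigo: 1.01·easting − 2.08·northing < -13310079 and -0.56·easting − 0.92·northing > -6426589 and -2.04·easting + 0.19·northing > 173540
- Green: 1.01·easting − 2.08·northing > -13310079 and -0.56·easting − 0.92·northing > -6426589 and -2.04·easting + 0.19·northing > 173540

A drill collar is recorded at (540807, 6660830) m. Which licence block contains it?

1.01·540807 − 2.08·6660830 = -13308311.330, which is > -13310079
-0.56·540807 − 0.92·6660830 = -6430815.520, which is < -6426589
-2.04·540807 + 0.19·6660830 = 162311.420, which is < 173540
This sign pattern matches Olive.

Olive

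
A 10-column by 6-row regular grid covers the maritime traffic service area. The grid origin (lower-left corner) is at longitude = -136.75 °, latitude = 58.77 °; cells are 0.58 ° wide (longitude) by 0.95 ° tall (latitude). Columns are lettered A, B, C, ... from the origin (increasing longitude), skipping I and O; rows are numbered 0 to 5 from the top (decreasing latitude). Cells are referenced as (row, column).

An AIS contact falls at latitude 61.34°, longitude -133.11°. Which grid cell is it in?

(3, G)

Column index: ⌊(-133.11 − -136.75) / 0.58⌋ = ⌊6.276⌋ = 6 → column G
Row offset from origin: ⌊(61.34 − 58.77) / 0.95⌋ = ⌊2.705⌋ = 2 → row 3 (counted from top)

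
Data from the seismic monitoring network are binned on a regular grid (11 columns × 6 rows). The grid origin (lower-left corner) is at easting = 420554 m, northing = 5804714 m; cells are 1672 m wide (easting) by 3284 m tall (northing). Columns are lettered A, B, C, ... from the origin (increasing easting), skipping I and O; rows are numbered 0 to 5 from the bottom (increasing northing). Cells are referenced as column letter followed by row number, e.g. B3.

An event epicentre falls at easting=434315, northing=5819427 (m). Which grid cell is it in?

Column index: ⌊(434315 − 420554) / 1672⌋ = ⌊8.230⌋ = 8 → column J
Row offset from origin: ⌊(5819427 − 5804714) / 3284⌋ = ⌊4.480⌋ = 4 → row 4

J4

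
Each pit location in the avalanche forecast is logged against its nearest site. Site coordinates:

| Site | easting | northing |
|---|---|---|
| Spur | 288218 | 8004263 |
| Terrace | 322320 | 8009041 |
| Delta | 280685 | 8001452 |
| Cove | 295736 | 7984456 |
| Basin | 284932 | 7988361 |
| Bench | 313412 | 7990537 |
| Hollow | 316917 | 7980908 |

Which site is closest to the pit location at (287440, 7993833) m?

Squared distances to each site:
Spur: 109390184.000; Terrace: 1447897664.000; Delta: 103679186.000; Cove: 156751745.000; Basin: 36232848.000; Bench: 685408400.000; Hollow: 1035949154.000.
Minimum at Basin.

Basin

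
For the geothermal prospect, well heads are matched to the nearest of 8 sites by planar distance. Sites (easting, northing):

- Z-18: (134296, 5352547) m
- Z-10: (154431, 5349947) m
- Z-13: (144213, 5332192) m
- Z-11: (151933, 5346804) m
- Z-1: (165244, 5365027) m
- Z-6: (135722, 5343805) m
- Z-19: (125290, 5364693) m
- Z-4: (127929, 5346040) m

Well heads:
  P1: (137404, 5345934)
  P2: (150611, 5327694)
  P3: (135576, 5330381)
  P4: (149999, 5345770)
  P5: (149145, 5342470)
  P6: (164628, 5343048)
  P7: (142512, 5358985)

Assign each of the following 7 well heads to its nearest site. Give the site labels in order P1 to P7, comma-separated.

Z-6, Z-13, Z-13, Z-11, Z-11, Z-10, Z-18

P1 → Z-6 (d²=7361765.00)
P2 → Z-13 (d²=61166408.00)
P3 → Z-13 (d²=77877490.00)
P4 → Z-11 (d²=4809512.00)
P5 → Z-11 (d²=26556500.00)
P6 → Z-10 (d²=151575010.00)
P7 → Z-18 (d²=108950500.00)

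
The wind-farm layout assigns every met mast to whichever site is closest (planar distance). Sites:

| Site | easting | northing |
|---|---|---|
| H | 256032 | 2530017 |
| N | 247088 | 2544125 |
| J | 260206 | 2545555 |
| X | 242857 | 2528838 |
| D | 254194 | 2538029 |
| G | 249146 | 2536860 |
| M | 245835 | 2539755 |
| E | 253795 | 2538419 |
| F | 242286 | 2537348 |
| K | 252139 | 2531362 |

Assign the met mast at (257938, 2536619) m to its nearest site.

D

Squared distances to each site:
H: 47219240.000; N: 174062536.000; J: 84995920.000; X: 287980522.000; D: 16005636.000; G: 77357345.000; M: 156317105.000; E: 20404449.000; F: 245516545.000; K: 61264450.000.
Minimum at D.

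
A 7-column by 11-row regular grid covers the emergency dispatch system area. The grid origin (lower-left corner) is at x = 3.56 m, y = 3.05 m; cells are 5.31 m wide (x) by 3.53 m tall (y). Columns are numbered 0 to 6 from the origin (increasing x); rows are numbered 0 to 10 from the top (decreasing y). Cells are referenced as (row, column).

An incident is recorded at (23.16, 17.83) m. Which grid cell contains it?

Column index: ⌊(23.16 − 3.56) / 5.31⌋ = ⌊3.691⌋ = 3
Row offset from origin: ⌊(17.83 − 3.05) / 3.53⌋ = ⌊4.187⌋ = 4 → row 6 (counted from top)

(6, 3)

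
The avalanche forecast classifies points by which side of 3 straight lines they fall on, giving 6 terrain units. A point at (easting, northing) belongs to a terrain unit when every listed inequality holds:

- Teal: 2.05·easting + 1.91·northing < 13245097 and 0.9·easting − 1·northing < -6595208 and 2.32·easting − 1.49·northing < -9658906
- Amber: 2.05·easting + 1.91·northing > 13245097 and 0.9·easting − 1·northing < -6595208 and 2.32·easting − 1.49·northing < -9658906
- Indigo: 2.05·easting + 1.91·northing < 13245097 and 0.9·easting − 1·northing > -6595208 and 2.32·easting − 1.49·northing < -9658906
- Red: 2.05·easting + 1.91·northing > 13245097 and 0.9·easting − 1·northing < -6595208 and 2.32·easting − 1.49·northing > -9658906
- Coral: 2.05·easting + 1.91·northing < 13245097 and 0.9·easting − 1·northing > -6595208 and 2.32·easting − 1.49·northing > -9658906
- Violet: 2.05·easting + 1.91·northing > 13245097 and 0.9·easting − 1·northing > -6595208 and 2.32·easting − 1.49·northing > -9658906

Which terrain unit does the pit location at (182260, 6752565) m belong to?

2.05·182260 + 1.91·6752565 = 13271032.150, which is > 13245097
0.9·182260 − 1·6752565 = -6588531.000, which is > -6595208
2.32·182260 − 1.49·6752565 = -9638478.650, which is > -9658906
This sign pattern matches Violet.

Violet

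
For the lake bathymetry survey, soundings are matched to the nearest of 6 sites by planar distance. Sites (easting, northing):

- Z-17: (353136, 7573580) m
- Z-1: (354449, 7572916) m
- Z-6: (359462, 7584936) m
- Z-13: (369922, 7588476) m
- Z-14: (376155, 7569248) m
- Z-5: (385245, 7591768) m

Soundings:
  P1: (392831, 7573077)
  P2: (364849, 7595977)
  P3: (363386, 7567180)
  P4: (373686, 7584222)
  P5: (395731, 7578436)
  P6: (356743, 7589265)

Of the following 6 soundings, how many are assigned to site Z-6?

1

P1 → Z-14
P2 → Z-13
P3 → Z-1
P4 → Z-13
P5 → Z-5
P6 → Z-6
1 of the 6 goes to Z-6.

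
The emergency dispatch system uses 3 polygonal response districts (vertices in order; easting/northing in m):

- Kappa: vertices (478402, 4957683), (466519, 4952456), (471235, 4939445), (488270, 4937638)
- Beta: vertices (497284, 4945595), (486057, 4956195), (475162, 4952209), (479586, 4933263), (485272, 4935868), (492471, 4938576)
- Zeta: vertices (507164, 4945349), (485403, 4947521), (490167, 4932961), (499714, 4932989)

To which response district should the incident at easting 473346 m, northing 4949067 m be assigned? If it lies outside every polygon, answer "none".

Kappa

Cast a ray rightward from (473346, 4949067). For each polygon, the edges (by vertex number in listed order) whose endpoints lie on opposite sides of northing = 4949067, where each meets that height, and whether that is right or left of the point:
Kappa: 2–3 at easting≈467747.4 (left), 4–1 at easting≈482643.6 (right) → 1 crossing.
Beta: 1–2 at easting≈493606.6 (right), 3–4 at easting≈475895.7 (right) → 2 crossings.
Zeta: no edge straddles that height → 0 crossings.
Only Kappa has an odd count, so the point is inside Kappa.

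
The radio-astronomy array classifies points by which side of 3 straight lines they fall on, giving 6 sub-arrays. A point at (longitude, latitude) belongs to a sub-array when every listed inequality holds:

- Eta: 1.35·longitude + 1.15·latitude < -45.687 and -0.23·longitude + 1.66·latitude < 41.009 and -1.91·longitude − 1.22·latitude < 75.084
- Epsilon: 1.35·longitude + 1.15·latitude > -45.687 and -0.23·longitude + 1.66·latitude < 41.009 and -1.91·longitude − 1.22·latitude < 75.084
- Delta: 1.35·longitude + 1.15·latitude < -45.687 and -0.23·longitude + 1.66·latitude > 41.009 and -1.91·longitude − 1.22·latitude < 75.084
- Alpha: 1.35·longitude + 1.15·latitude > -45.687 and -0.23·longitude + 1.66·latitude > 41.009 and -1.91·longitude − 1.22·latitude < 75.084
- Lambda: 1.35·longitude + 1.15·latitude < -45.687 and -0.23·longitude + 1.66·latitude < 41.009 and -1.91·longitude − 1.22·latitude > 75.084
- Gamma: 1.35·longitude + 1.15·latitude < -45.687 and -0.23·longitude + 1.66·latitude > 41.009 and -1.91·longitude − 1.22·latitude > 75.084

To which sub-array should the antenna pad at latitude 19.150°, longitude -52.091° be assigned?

Gamma

1.35·-52.091 + 1.15·19.150 = -48.300, which is < -45.687
-0.23·-52.091 + 1.66·19.150 = 43.770, which is > 41.009
-1.91·-52.091 − 1.22·19.150 = 76.131, which is > 75.084
This sign pattern matches Gamma.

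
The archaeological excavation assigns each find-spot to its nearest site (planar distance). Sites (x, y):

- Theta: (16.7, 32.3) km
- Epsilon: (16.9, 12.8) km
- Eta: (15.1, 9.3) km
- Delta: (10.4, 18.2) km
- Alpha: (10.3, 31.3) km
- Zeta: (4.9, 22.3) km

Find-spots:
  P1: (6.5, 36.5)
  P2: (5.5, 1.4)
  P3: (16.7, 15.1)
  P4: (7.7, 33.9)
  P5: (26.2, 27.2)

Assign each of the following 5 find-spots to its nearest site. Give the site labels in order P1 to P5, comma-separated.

P1 → Alpha (d²=41.48)
P2 → Eta (d²=154.57)
P3 → Epsilon (d²=5.33)
P4 → Alpha (d²=13.52)
P5 → Theta (d²=116.26)

Alpha, Eta, Epsilon, Alpha, Theta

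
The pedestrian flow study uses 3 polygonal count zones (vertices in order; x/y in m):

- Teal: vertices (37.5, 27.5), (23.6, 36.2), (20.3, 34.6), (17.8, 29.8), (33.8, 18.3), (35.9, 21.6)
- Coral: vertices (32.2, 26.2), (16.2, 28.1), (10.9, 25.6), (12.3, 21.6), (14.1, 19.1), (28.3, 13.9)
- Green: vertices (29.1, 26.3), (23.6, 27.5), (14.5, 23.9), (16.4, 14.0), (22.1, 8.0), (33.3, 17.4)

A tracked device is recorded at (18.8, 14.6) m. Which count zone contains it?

Cast a ray rightward from (18.8, 14.6). For each polygon, the edges (by vertex number in listed order) whose endpoints lie on opposite sides of y = 14.6, where each meets that height, and whether that is right or left of the point:
Teal: no edge straddles that height → 0 crossings.
Coral: 5–6 at x≈26.39 (right), 6–1 at x≈28.52 (right) → 2 crossings.
Green: 3–4 at x≈16.28 (left), 5–6 at x≈29.96 (right) → 1 crossing.
Only Green has an odd count, so the point is inside Green.

Green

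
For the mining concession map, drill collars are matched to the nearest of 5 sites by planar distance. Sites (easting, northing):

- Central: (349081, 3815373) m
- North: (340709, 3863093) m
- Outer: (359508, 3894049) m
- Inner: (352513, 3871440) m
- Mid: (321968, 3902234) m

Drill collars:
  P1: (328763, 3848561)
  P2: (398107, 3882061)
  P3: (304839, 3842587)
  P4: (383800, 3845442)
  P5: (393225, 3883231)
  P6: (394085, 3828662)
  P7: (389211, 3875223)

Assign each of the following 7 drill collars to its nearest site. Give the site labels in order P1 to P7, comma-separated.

P1 → North (d²=353885940.00)
P2 → Outer (d²=1633594945.00)
P3 → North (d²=1707152936.00)
P4 → Inner (d²=1654772373.00)
P5 → Outer (d²=1253865213.00)
P6 → Central (d²=2201957537.00)
P7 → Outer (d²=1236686485.00)

North, Outer, North, Inner, Outer, Central, Outer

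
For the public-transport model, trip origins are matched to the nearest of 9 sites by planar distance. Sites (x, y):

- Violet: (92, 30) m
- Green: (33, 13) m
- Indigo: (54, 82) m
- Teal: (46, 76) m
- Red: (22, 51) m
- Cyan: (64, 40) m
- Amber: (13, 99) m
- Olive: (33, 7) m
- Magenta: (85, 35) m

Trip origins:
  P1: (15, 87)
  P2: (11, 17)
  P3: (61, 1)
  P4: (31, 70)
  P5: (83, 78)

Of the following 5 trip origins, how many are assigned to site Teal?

1

P1 → Amber
P2 → Green
P3 → Olive
P4 → Teal
P5 → Indigo
1 of the 5 goes to Teal.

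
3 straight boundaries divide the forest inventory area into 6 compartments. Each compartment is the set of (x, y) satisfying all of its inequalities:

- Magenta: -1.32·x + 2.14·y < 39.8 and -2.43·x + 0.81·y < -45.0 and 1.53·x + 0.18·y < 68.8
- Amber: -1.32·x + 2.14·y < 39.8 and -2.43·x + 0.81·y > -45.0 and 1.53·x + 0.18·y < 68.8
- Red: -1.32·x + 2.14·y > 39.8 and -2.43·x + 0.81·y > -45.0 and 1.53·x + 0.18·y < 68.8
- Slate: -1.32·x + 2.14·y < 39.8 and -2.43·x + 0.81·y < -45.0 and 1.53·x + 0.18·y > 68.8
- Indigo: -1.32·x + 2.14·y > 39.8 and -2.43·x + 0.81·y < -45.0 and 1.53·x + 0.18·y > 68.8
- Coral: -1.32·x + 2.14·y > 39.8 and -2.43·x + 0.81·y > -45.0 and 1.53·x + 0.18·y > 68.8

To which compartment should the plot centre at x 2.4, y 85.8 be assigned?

Red

-1.32·2.4 + 2.14·85.8 = 180.444, which is > 39.8
-2.43·2.4 + 0.81·85.8 = 63.666, which is > -45.0
1.53·2.4 + 0.18·85.8 = 19.116, which is < 68.8
This sign pattern matches Red.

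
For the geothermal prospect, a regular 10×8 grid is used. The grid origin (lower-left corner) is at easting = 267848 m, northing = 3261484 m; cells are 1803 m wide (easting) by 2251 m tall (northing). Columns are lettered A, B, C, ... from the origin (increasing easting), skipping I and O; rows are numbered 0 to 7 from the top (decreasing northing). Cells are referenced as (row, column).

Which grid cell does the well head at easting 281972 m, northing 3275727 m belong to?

(1, H)

Column index: ⌊(281972 − 267848) / 1803⌋ = ⌊7.834⌋ = 7 → column H
Row offset from origin: ⌊(3275727 − 3261484) / 2251⌋ = ⌊6.327⌋ = 6 → row 1 (counted from top)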